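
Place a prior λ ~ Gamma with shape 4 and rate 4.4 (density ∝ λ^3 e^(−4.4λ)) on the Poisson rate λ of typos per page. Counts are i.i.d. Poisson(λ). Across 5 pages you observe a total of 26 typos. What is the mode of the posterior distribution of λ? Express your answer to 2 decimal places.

Σxᵢ = 26, n = 5.
Posterior ∝ λ^3e^(−4.4λ) · λ^26e^(−5λ) = λ^29e^(−9.4λ), i.e. Gamma(shape=30, rate=9.4).
The mode of a Gamma(a, b) with a ≥ 1 (shape–rate) is (a−1)/b = 29/9.4 ≈ 3.09.

λ̂_MAP = 3.09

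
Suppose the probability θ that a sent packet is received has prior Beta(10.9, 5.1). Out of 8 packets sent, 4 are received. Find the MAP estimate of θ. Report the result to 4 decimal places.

Prior: Beta(10.9, 5.1).
Data: 4 successes in 8 trials. The binomial likelihood contributes θ^4(1−θ)^4, so the posterior is Beta(10.9+4, 5.1+4) = Beta(14.9, 9.1).
For Beta(a, b) with a, b > 1 the mode is (a−1)/(a+b−2) = 13.9/22 ≈ 0.6318.

θ̂_MAP = 0.6318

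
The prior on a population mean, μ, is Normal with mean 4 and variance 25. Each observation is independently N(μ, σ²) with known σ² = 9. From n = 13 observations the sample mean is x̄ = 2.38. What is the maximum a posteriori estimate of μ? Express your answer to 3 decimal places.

n = 13, x̄ = 2.38.
For a Normal prior and Normal likelihood with known variance, the posterior is Normal; its mode equals its mean, the precision-weighted average.
Prior precision 1/σ₀² = 1/25 = 0.04; data precision n/σ² = 13/9.
μ̂ = (0.04·4 + (13/9)·2.38) / (0.04 + 13/9) = (1619/450)/(334/225) = 1619/668 ≈ 2.424.

μ̂_MAP = 2.424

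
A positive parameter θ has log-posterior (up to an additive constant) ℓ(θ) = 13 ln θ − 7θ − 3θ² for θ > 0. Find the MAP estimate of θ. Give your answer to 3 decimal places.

θ̂_MAP = 1.000

ℓ'(θ) = 13/θ − 7 − 6θ. Setting this to zero and multiplying by θ: 6θ² + 7θ − 13 = 0.
θ = (−7 + √(7² + 4·6·13)) / (2·6) = (−7 + √361) / 12 = (−7 + 19)/12 = 1.
ℓ''(θ) = −13/θ² − 6 < 0, confirming a maximum.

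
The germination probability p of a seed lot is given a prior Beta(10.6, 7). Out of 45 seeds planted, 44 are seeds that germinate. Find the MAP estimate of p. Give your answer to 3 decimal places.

p̂_MAP = 0.884

Prior: Beta(10.6, 7).
Data: 44 successes in 45 trials. The binomial likelihood contributes p^44(1−p)^1, so the posterior is Beta(10.6+44, 7+1) = Beta(54.6, 8).
For Beta(a, b) with a, b > 1 the mode is (a−1)/(a+b−2) = 53.6/60.6 ≈ 0.884.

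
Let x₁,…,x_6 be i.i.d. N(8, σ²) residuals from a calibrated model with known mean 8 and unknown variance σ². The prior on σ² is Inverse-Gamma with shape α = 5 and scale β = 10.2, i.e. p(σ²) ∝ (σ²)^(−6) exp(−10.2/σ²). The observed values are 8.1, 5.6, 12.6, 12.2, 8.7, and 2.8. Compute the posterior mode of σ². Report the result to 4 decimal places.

σ̂²_MAP = 5.1389

Sum of squared deviations about the known mean: SS = (8.1−8)² + (5.6−8)² + (12.6−8)² + (12.2−8)² + (8.7−8)² + (2.8−8)² = 72.1.
The Normal likelihood contributes (σ²)^(−n/2) exp(−SS/(2σ²)), so the posterior is Inverse-Gamma(α + n/2, β + SS/2) = Inverse-Gamma(8, 46.25).
The mode of Inverse-Gamma(a, b) is b/(a+1) = 46.25/9 ≈ 5.1389.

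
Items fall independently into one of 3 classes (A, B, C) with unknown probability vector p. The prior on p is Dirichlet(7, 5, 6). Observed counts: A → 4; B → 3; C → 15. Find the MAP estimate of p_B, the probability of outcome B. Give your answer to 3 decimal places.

The posterior is Dirichlet(αᵢ + nᵢ) = Dirichlet(11, 8, 21).
For a Dirichlet(a₁,…,a_K) with all aᵢ > 1, the mode has j-th component (aⱼ − 1)/(Σaᵢ − K).
Here Σaᵢ = 40 and K = 3, so p_B = (8 − 1)/(40 − 3) = 7/37 ≈ 0.189.

MAP estimate of p_B = 0.189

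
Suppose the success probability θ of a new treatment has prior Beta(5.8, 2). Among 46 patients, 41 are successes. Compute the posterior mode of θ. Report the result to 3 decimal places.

θ̂_MAP = 0.884

Prior: Beta(5.8, 2).
Data: 41 successes in 46 trials. The binomial likelihood contributes θ^41(1−θ)^5, so the posterior is Beta(5.8+41, 2+5) = Beta(46.8, 7).
For Beta(a, b) with a, b > 1 the mode is (a−1)/(a+b−2) = 45.8/51.8 ≈ 0.884.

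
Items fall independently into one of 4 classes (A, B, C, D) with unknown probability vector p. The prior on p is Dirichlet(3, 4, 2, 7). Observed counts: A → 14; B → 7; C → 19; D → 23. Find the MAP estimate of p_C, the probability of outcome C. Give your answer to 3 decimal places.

The posterior is Dirichlet(αᵢ + nᵢ) = Dirichlet(17, 11, 21, 30).
For a Dirichlet(a₁,…,a_K) with all aᵢ > 1, the mode has j-th component (aⱼ − 1)/(Σaᵢ − K).
Here Σaᵢ = 79 and K = 4, so p_C = (21 − 1)/(79 − 4) = 20/75 ≈ 0.267.

MAP estimate of p_C = 0.267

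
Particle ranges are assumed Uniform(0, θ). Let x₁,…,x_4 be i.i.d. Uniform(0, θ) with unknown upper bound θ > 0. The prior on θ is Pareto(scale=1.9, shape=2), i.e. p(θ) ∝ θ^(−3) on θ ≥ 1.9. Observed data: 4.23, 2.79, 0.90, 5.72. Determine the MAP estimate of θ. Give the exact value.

The Uniform(0, θ) likelihood is θ^(−n) for θ ≥ max(xᵢ), zero otherwise. Here max(xᵢ) = 5.72.
Posterior ∝ θ^(−3) · θ^(−4) = θ^(−7) on θ ≥ max(1.9, 5.72) = 5.72.
This density is strictly decreasing in θ, so the posterior mode lies at the lower boundary of the support.

θ̂_MAP = 5.72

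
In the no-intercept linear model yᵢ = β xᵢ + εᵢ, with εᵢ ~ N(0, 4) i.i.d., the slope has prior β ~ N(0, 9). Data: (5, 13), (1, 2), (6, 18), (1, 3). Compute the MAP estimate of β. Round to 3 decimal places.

log p(β | y) = −Σ(yᵢ − βxᵢ)²/(2·4) − β²/(2·9) + const.
Setting the derivative to zero: Σxᵢ(yᵢ − βxᵢ)/4 − β/9 = 0, so β = Σxᵢyᵢ / (Σxᵢ² + σ²/τ²).
Σxᵢyᵢ = 5·13 + 1·2 + 6·18 + 1·3 = 178; Σxᵢ² = 63; σ²/τ² = 4/9.
β̂_MAP = 178 / (63 + 4/9) = 178/(571/9) = 1602/571 ≈ 2.806.

β̂_MAP = 2.806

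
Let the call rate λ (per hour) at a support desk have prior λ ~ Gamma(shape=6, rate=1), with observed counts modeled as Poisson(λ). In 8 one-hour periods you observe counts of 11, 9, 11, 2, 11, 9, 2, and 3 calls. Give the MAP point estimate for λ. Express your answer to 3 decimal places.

λ̂_MAP = 7.000

Σxᵢ = 11+9+11+2+11+9+2+3 = 58, with n = 8.
Posterior ∝ λ^5e^(−1λ) · λ^58e^(−8λ) = λ^63e^(−9λ), i.e. Gamma(shape=64, rate=9).
The mode of a Gamma(a, b) with a ≥ 1 (shape–rate) is (a−1)/b = 63/9 ≈ 7.000.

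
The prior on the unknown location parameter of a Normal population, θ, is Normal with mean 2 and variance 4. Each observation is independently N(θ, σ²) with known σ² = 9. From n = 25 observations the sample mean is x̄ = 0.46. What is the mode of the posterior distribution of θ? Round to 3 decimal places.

θ̂_MAP = 0.587

n = 25, x̄ = 0.46.
For a Normal prior and Normal likelihood with known variance, the posterior is Normal; its mode equals its mean, the precision-weighted average.
Prior precision 1/σ₀² = 1/4 = 0.25; data precision n/σ² = 25/9.
θ̂ = (0.25·2 + (25/9)·0.46) / (0.25 + 25/9) = (16/9)/(109/36) = 64/109 ≈ 0.587.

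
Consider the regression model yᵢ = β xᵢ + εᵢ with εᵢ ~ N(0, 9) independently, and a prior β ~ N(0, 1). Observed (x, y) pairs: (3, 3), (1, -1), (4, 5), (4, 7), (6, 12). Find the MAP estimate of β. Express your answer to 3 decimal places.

β̂_MAP = 1.471

log p(β | y) = −Σ(yᵢ − βxᵢ)²/(2·9) − β²/(2·1) + const.
Setting the derivative to zero: Σxᵢ(yᵢ − βxᵢ)/9 − β/1 = 0, so β = Σxᵢyᵢ / (Σxᵢ² + σ²/τ²).
Σxᵢyᵢ = 3·3 + 1·(-1) + 4·5 + 4·7 + 6·12 = 128; Σxᵢ² = 78; σ²/τ² = 9.
β̂_MAP = 128 / (78 + 9) = 128/87 ≈ 1.471.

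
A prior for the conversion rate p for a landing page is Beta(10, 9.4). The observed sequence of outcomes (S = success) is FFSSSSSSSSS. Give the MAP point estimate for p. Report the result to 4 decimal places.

Prior: Beta(10, 9.4).
Data: 9 successes in 11 trials (from the sequence). The binomial likelihood contributes p^9(1−p)^2, so the posterior is Beta(10+9, 9.4+2) = Beta(19, 11.4).
For Beta(a, b) with a, b > 1 the mode is (a−1)/(a+b−2) = 18/28.4 ≈ 0.6338.

p̂_MAP = 0.6338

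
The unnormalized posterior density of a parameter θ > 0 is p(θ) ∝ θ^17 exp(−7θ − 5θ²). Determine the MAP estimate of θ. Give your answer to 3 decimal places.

ℓ'(θ) = 17/θ − 7 − 10θ. Setting this to zero and multiplying by θ: 10θ² + 7θ − 17 = 0.
θ = (−7 + √(7² + 4·10·17)) / (2·10) = (−7 + √729) / 20 = (−7 + 27)/20 = 1.
ℓ''(θ) = −17/θ² − 10 < 0, confirming a maximum.

θ̂_MAP = 1.000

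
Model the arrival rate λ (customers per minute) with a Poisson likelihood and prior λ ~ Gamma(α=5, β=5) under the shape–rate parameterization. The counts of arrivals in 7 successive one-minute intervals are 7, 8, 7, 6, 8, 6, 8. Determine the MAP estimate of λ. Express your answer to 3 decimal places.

Σxᵢ = 7+8+7+6+8+6+8 = 50, with n = 7.
Posterior ∝ λ^4e^(−5λ) · λ^50e^(−7λ) = λ^54e^(−12λ), i.e. Gamma(shape=55, rate=12).
The mode of a Gamma(a, b) with a ≥ 1 (shape–rate) is (a−1)/b = 54/12 ≈ 4.500.

λ̂_MAP = 4.500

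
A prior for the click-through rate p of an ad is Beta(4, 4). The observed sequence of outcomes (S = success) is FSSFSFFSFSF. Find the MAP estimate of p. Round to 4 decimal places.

Prior: Beta(4, 4).
Data: 5 successes in 11 trials (from the sequence). The binomial likelihood contributes p^5(1−p)^6, so the posterior is Beta(4+5, 4+6) = Beta(9, 10).
For Beta(a, b) with a, b > 1 the mode is (a−1)/(a+b−2) = 8/17 ≈ 0.4706.

p̂_MAP = 0.4706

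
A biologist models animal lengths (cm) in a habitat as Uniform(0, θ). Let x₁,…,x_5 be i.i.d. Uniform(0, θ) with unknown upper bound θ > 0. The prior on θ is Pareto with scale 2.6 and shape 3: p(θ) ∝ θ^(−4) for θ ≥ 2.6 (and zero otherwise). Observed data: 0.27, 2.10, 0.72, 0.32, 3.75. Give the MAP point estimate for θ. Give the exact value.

The Uniform(0, θ) likelihood is θ^(−n) for θ ≥ max(xᵢ), zero otherwise. Here max(xᵢ) = 3.75.
Posterior ∝ θ^(−4) · θ^(−5) = θ^(−9) on θ ≥ max(2.6, 3.75) = 3.75.
This density is strictly decreasing in θ, so the posterior mode lies at the lower boundary of the support.

θ̂_MAP = 3.75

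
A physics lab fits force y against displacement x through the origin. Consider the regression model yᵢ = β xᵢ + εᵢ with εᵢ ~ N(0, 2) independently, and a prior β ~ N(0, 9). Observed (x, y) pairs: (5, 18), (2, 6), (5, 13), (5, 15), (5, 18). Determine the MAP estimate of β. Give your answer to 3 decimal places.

log p(β | y) = −Σ(yᵢ − βxᵢ)²/(2·2) − β²/(2·9) + const.
Setting the derivative to zero: Σxᵢ(yᵢ − βxᵢ)/2 − β/9 = 0, so β = Σxᵢyᵢ / (Σxᵢ² + σ²/τ²).
Σxᵢyᵢ = 5·18 + 2·6 + 5·13 + 5·15 + 5·18 = 332; Σxᵢ² = 104; σ²/τ² = 2/9.
β̂_MAP = 332 / (104 + 2/9) = 332/(938/9) = 1494/469 ≈ 3.186.

β̂_MAP = 3.186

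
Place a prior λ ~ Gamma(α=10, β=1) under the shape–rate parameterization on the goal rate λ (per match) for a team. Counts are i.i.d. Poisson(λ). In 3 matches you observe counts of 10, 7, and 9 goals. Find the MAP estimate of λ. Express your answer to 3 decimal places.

λ̂_MAP = 8.750

Σxᵢ = 10+7+9 = 26, with n = 3.
Posterior ∝ λ^9e^(−1λ) · λ^26e^(−3λ) = λ^35e^(−4λ), i.e. Gamma(shape=36, rate=4).
The mode of a Gamma(a, b) with a ≥ 1 (shape–rate) is (a−1)/b = 35/4 ≈ 8.750.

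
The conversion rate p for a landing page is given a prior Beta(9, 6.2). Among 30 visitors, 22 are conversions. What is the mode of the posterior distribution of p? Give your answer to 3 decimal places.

p̂_MAP = 0.694

Prior: Beta(9, 6.2).
Data: 22 successes in 30 trials. The binomial likelihood contributes p^22(1−p)^8, so the posterior is Beta(9+22, 6.2+8) = Beta(31, 14.2).
For Beta(a, b) with a, b > 1 the mode is (a−1)/(a+b−2) = 30/43.2 ≈ 0.694.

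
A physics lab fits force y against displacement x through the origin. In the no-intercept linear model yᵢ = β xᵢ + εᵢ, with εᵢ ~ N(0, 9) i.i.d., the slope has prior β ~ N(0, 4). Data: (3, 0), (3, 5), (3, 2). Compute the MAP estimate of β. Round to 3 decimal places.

log p(β | y) = −Σ(yᵢ − βxᵢ)²/(2·9) − β²/(2·4) + const.
Setting the derivative to zero: Σxᵢ(yᵢ − βxᵢ)/9 − β/4 = 0, so β = Σxᵢyᵢ / (Σxᵢ² + σ²/τ²).
Σxᵢyᵢ = 3·0 + 3·5 + 3·2 = 21; Σxᵢ² = 27; σ²/τ² = 2.25.
β̂_MAP = 21 / (27 + 2.25) = 21/29.25 ≈ 0.718.

β̂_MAP = 0.718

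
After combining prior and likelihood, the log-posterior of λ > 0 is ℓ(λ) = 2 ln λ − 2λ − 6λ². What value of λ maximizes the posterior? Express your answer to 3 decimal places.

ℓ'(λ) = 2/λ − 2 − 12λ. Setting this to zero and multiplying by λ: 12λ² + 2λ − 2 = 0.
λ = (−2 + √(2² + 4·12·2)) / (2·12) = (−2 + √100) / 24 = (−2 + 10)/24 = 1/3.
ℓ''(λ) = −2/λ² − 12 < 0, confirming a maximum.

λ̂_MAP = 0.333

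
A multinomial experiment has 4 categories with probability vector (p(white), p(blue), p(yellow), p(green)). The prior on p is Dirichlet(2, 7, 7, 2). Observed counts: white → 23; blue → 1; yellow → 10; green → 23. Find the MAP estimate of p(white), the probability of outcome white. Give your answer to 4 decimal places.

MAP estimate of p(white) = 0.3380

The posterior is Dirichlet(αᵢ + nᵢ) = Dirichlet(25, 8, 17, 25).
For a Dirichlet(a₁,…,a_K) with all aᵢ > 1, the mode has j-th component (aⱼ − 1)/(Σaᵢ − K).
Here Σaᵢ = 75 and K = 4, so p(white) = (25 − 1)/(75 − 4) = 24/71 ≈ 0.3380.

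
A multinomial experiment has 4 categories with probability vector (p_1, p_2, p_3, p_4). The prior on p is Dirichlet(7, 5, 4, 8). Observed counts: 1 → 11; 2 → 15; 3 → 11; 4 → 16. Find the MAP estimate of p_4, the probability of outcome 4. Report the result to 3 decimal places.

MAP estimate: 0.315

The posterior is Dirichlet(αᵢ + nᵢ) = Dirichlet(18, 20, 15, 24).
For a Dirichlet(a₁,…,a_K) with all aᵢ > 1, the mode has j-th component (aⱼ − 1)/(Σaᵢ − K).
Here Σaᵢ = 77 and K = 4, so p_4 = (24 − 1)/(77 − 4) = 23/73 ≈ 0.315.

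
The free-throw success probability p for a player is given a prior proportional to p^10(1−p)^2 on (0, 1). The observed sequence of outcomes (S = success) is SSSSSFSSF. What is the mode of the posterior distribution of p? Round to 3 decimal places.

The prior density ∝ p^10(1−p)^2 is the kernel of Beta(11, 3).
Data: 7 successes in 9 trials (from the sequence). The binomial likelihood contributes p^7(1−p)^2, so the posterior is Beta(11+7, 3+2) = Beta(18, 5).
For Beta(a, b) with a, b > 1 the mode is (a−1)/(a+b−2) = 17/21 ≈ 0.810.

p̂_MAP = 0.810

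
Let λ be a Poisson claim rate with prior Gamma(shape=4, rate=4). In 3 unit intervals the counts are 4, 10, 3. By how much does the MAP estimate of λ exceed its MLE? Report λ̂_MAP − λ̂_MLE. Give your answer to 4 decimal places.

Σxᵢ = 17. Posterior is Gamma(21, 7); MAP = (21−1)/7 = 20/7 ≈ 2.85714.
MLE = x̄ = 17/3 ≈ 5.66667.
Difference = 20/7 − 17/3 = -59/21 ≈ -2.8095.

MAP − MLE = -2.8095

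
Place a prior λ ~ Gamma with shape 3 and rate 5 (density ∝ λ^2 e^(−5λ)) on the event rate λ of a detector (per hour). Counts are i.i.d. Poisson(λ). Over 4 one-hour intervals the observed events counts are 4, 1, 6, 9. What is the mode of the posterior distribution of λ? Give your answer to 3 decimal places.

Σxᵢ = 4+1+6+9 = 20, with n = 4.
Posterior ∝ λ^2e^(−5λ) · λ^20e^(−4λ) = λ^22e^(−9λ), i.e. Gamma(shape=23, rate=9).
The mode of a Gamma(a, b) with a ≥ 1 (shape–rate) is (a−1)/b = 22/9 ≈ 2.444.

λ̂_MAP = 2.444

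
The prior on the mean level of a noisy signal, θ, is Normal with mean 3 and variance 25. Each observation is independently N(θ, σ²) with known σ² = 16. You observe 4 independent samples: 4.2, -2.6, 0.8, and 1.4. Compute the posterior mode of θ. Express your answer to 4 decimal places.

θ̂_MAP = 1.2328

n = 4; x̄ = (4.2 + (-2.6) + 0.8 + 1.4)/4 = 3.8/4 = 0.95.
For a Normal prior and Normal likelihood with known variance, the posterior is Normal; its mode equals its mean, the precision-weighted average.
Prior precision 1/σ₀² = 1/25 = 0.04; data precision n/σ² = 4/16 = 0.25.
θ̂ = (0.04·3 + 0.25·0.95) / (0.04 + 0.25) = 0.3575/0.29 = 143/116 ≈ 1.2328.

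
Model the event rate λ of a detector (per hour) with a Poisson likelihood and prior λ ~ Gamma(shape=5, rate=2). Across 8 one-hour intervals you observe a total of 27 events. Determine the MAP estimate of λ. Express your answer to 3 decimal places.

Σxᵢ = 27, n = 8.
Posterior ∝ λ^4e^(−2λ) · λ^27e^(−8λ) = λ^31e^(−10λ), i.e. Gamma(shape=32, rate=10).
The mode of a Gamma(a, b) with a ≥ 1 (shape–rate) is (a−1)/b = 31/10 ≈ 3.100.

λ̂_MAP = 3.100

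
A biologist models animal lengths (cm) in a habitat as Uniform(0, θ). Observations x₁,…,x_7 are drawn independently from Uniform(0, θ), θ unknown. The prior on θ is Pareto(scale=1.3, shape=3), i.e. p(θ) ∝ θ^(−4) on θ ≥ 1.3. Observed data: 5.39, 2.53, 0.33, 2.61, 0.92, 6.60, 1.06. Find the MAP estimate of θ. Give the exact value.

θ̂_MAP = 6.60

The Uniform(0, θ) likelihood is θ^(−n) for θ ≥ max(xᵢ), zero otherwise. Here max(xᵢ) = 6.60.
Posterior ∝ θ^(−4) · θ^(−7) = θ^(−11) on θ ≥ max(1.3, 6.60) = 6.60.
This density is strictly decreasing in θ, so the posterior mode lies at the lower boundary of the support.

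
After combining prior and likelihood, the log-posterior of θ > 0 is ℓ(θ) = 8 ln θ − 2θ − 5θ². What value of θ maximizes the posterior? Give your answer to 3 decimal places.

θ̂_MAP = 0.800

ℓ'(θ) = 8/θ − 2 − 10θ. Setting this to zero and multiplying by θ: 10θ² + 2θ − 8 = 0.
θ = (−2 + √(2² + 4·10·8)) / (2·10) = (−2 + √324) / 20 = (−2 + 18)/20 = 4/5.
ℓ''(θ) = −8/θ² − 10 < 0, confirming a maximum.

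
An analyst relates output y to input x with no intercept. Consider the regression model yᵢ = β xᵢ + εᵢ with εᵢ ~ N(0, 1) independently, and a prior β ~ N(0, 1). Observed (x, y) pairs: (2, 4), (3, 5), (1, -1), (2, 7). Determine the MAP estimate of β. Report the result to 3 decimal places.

log p(β | y) = −Σ(yᵢ − βxᵢ)²/(2·1) − β²/(2·1) + const.
Setting the derivative to zero: Σxᵢ(yᵢ − βxᵢ)/1 − β/1 = 0, so β = Σxᵢyᵢ / (Σxᵢ² + σ²/τ²).
Σxᵢyᵢ = 2·4 + 3·5 + 1·(-1) + 2·7 = 36; Σxᵢ² = 18; σ²/τ² = 1.
β̂_MAP = 36 / (18 + 1) = 36/19 ≈ 1.895.

β̂_MAP = 1.895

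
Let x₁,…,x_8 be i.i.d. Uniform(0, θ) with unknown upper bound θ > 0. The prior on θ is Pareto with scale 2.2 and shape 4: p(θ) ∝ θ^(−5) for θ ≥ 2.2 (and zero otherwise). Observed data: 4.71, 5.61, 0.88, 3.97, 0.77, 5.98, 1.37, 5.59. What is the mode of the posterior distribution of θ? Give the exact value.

The Uniform(0, θ) likelihood is θ^(−n) for θ ≥ max(xᵢ), zero otherwise. Here max(xᵢ) = 5.98.
Posterior ∝ θ^(−5) · θ^(−8) = θ^(−13) on θ ≥ max(2.2, 5.98) = 5.98.
This density is strictly decreasing in θ, so the posterior mode lies at the lower boundary of the support.

θ̂_MAP = 5.98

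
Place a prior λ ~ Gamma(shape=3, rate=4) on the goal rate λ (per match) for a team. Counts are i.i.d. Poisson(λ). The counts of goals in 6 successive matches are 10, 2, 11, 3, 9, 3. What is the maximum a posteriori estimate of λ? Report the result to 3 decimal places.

λ̂_MAP = 4.000

Σxᵢ = 10+2+11+3+9+3 = 38, with n = 6.
Posterior ∝ λ^2e^(−4λ) · λ^38e^(−6λ) = λ^40e^(−10λ), i.e. Gamma(shape=41, rate=10).
The mode of a Gamma(a, b) with a ≥ 1 (shape–rate) is (a−1)/b = 40/10 ≈ 4.000.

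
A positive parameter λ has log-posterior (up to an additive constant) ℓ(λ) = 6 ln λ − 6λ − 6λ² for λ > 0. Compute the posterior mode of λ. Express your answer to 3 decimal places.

λ̂_MAP = 0.500

ℓ'(λ) = 6/λ − 6 − 12λ. Setting this to zero and multiplying by λ: 12λ² + 6λ − 6 = 0.
λ = (−6 + √(6² + 4·12·6)) / (2·12) = (−6 + √324) / 24 = (−6 + 18)/24 = 1/2.
ℓ''(λ) = −6/λ² − 12 < 0, confirming a maximum.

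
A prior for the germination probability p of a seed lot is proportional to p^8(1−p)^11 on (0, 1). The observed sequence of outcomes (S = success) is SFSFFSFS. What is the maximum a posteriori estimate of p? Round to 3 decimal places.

The prior density ∝ p^8(1−p)^11 is the kernel of Beta(9, 12).
Data: 4 successes in 8 trials (from the sequence). The binomial likelihood contributes p^4(1−p)^4, so the posterior is Beta(9+4, 12+4) = Beta(13, 16).
For Beta(a, b) with a, b > 1 the mode is (a−1)/(a+b−2) = 12/27 ≈ 0.444.

p̂_MAP = 0.444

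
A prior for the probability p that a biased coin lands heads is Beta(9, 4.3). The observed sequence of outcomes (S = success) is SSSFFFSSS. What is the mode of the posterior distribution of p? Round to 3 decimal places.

Prior: Beta(9, 4.3).
Data: 6 successes in 9 trials (from the sequence). The binomial likelihood contributes p^6(1−p)^3, so the posterior is Beta(9+6, 4.3+3) = Beta(15, 7.3).
For Beta(a, b) with a, b > 1 the mode is (a−1)/(a+b−2) = 14/20.3 ≈ 0.690.

p̂_MAP = 0.690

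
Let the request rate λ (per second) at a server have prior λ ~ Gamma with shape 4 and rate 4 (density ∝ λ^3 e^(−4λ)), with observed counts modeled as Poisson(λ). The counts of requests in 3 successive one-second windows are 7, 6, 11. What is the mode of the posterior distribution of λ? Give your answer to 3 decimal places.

λ̂_MAP = 3.857

Σxᵢ = 7+6+11 = 24, with n = 3.
Posterior ∝ λ^3e^(−4λ) · λ^24e^(−3λ) = λ^27e^(−7λ), i.e. Gamma(shape=28, rate=7).
The mode of a Gamma(a, b) with a ≥ 1 (shape–rate) is (a−1)/b = 27/7 ≈ 3.857.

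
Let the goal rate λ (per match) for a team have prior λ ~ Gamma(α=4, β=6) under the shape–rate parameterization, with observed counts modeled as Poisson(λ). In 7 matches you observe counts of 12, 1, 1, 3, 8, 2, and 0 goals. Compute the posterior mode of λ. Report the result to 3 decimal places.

Σxᵢ = 12+1+1+3+8+2+0 = 27, with n = 7.
Posterior ∝ λ^3e^(−6λ) · λ^27e^(−7λ) = λ^30e^(−13λ), i.e. Gamma(shape=31, rate=13).
The mode of a Gamma(a, b) with a ≥ 1 (shape–rate) is (a−1)/b = 30/13 ≈ 2.308.

λ̂_MAP = 2.308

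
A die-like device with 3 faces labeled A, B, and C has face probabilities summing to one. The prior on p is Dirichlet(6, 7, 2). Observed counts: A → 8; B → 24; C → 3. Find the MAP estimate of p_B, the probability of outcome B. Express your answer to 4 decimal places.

The posterior is Dirichlet(αᵢ + nᵢ) = Dirichlet(14, 31, 5).
For a Dirichlet(a₁,…,a_K) with all aᵢ > 1, the mode has j-th component (aⱼ − 1)/(Σaᵢ − K).
Here Σaᵢ = 50 and K = 3, so p_B = (31 − 1)/(50 − 3) = 30/47 ≈ 0.6383.

MAP estimate of p_B = 0.6383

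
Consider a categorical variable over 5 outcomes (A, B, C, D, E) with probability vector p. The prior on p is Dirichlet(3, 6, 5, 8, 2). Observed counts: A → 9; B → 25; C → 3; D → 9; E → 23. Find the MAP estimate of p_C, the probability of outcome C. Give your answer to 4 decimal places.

The posterior is Dirichlet(αᵢ + nᵢ) = Dirichlet(12, 31, 8, 17, 25).
For a Dirichlet(a₁,…,a_K) with all aᵢ > 1, the mode has j-th component (aⱼ − 1)/(Σaᵢ − K).
Here Σaᵢ = 93 and K = 5, so p_C = (8 − 1)/(93 − 5) = 7/88 ≈ 0.0795.

MAP estimate of p_C = 0.0795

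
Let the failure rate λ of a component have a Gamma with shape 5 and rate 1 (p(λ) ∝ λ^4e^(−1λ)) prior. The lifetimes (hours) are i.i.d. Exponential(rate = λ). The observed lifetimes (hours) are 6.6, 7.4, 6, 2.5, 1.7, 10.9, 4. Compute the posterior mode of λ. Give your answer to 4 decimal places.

λ̂_MAP = 0.2743

The Exponential(rate=λ) likelihood is ∝ λ^n e^(−λΣtᵢ). Here n = 7 and Σtᵢ = 6.6 + 7.4 + 6 + 2.5 + 1.7 + 10.9 + 4 = 39.1.
Posterior ∝ λ^4e^(−1λ) · λ^7e^(−39.1λ) = λ^11e^(−40.1λ), i.e. Gamma(12, 40.1).
Mode = (a−1)/b = 11/40.1 ≈ 0.2743.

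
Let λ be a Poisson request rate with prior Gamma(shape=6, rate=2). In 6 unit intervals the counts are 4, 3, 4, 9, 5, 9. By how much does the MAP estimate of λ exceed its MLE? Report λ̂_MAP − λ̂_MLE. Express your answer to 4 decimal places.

MAP − MLE = -0.7917

Σxᵢ = 34. Posterior is Gamma(40, 8); MAP = (40−1)/8 = 39/8 ≈ 4.87500.
MLE = x̄ = 34/6 ≈ 5.66667.
Difference = 39/8 − 34/6 = -19/24 ≈ -0.7917.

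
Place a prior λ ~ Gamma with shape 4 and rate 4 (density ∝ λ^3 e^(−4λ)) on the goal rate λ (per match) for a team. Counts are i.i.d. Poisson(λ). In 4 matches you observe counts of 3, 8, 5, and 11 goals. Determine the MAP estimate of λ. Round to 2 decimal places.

Σxᵢ = 3+8+5+11 = 27, with n = 4.
Posterior ∝ λ^3e^(−4λ) · λ^27e^(−4λ) = λ^30e^(−8λ), i.e. Gamma(shape=31, rate=8).
The mode of a Gamma(a, b) with a ≥ 1 (shape–rate) is (a−1)/b = 30/8 ≈ 3.75.

λ̂_MAP = 3.75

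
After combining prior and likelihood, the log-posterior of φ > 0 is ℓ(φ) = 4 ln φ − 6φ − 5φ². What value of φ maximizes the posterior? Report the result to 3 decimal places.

ℓ'(φ) = 4/φ − 6 − 10φ. Setting this to zero and multiplying by φ: 10φ² + 6φ − 4 = 0.
φ = (−6 + √(6² + 4·10·4)) / (2·10) = (−6 + √196) / 20 = (−6 + 14)/20 = 2/5.
ℓ''(φ) = −4/φ² − 10 < 0, confirming a maximum.

φ̂_MAP = 0.400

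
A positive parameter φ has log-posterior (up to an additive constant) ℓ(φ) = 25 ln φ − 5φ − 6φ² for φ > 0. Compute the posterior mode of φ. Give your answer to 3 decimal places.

ℓ'(φ) = 25/φ − 5 − 12φ. Setting this to zero and multiplying by φ: 12φ² + 5φ − 25 = 0.
φ = (−5 + √(5² + 4·12·25)) / (2·12) = (−5 + √1225) / 24 = (−5 + 35)/24 = 5/4.
ℓ''(φ) = −25/φ² − 12 < 0, confirming a maximum.

φ̂_MAP = 1.250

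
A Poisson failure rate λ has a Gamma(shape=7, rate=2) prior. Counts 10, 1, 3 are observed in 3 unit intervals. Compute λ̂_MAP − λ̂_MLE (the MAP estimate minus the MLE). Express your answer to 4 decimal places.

Σxᵢ = 14. Posterior is Gamma(21, 5); MAP = (21−1)/5 = 20/5 ≈ 4.00000.
MLE = x̄ = 14/3 ≈ 4.66667.
Difference = 20/5 − 14/3 = -2/3 ≈ -0.6667.

MAP − MLE = -0.6667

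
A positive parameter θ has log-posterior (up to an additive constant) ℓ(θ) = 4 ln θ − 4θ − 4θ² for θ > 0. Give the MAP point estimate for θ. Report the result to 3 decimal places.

ℓ'(θ) = 4/θ − 4 − 8θ. Setting this to zero and multiplying by θ: 8θ² + 4θ − 4 = 0.
θ = (−4 + √(4² + 4·8·4)) / (2·8) = (−4 + √144) / 16 = (−4 + 12)/16 = 1/2.
ℓ''(θ) = −4/θ² − 8 < 0, confirming a maximum.

θ̂_MAP = 0.500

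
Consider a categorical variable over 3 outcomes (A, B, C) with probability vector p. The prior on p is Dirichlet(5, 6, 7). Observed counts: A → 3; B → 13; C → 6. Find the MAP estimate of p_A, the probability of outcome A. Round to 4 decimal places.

The posterior is Dirichlet(αᵢ + nᵢ) = Dirichlet(8, 19, 13).
For a Dirichlet(a₁,…,a_K) with all aᵢ > 1, the mode has j-th component (aⱼ − 1)/(Σaᵢ − K).
Here Σaᵢ = 40 and K = 3, so p_A = (8 − 1)/(40 − 3) = 7/37 ≈ 0.1892.

MAP estimate of p_A = 0.1892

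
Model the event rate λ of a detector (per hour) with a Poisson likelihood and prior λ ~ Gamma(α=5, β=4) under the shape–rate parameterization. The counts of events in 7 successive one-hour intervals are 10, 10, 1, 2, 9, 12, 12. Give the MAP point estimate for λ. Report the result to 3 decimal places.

Σxᵢ = 10+10+1+2+9+12+12 = 56, with n = 7.
Posterior ∝ λ^4e^(−4λ) · λ^56e^(−7λ) = λ^60e^(−11λ), i.e. Gamma(shape=61, rate=11).
The mode of a Gamma(a, b) with a ≥ 1 (shape–rate) is (a−1)/b = 60/11 ≈ 5.455.

λ̂_MAP = 5.455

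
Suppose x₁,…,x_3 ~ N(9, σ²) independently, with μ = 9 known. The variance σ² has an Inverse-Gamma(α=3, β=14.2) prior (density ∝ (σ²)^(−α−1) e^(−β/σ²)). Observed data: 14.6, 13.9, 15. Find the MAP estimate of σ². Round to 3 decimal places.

Sum of squared deviations about the known mean: SS = (14.6−9)² + (13.9−9)² + (15−9)² = 91.37.
The Normal likelihood contributes (σ²)^(−n/2) exp(−SS/(2σ²)), so the posterior is Inverse-Gamma(α + n/2, β + SS/2) = Inverse-Gamma(4.5, 59.885).
The mode of Inverse-Gamma(a, b) is b/(a+1) = 59.885/5.5 ≈ 10.888.

σ̂²_MAP = 10.888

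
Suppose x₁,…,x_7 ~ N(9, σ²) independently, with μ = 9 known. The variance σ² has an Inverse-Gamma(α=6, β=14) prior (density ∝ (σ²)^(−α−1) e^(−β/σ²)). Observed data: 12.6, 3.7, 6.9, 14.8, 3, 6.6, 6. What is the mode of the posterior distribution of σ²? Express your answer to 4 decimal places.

σ̂²_MAP = 7.5171

Sum of squared deviations about the known mean: SS = (12.6−9)² + (3.7−9)² + (6.9−9)² + (14.8−9)² + (3−9)² + (6.6−9)² + (6−9)² = 129.86.
The Normal likelihood contributes (σ²)^(−n/2) exp(−SS/(2σ²)), so the posterior is Inverse-Gamma(α + n/2, β + SS/2) = Inverse-Gamma(9.5, 78.93).
The mode of Inverse-Gamma(a, b) is b/(a+1) = 78.93/10.5 ≈ 7.5171.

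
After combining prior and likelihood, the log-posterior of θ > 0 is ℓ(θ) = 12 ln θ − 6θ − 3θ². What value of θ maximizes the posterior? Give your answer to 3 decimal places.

θ̂_MAP = 1.000

ℓ'(θ) = 12/θ − 6 − 6θ. Setting this to zero and multiplying by θ: 6θ² + 6θ − 12 = 0.
θ = (−6 + √(6² + 4·6·12)) / (2·6) = (−6 + √324) / 12 = (−6 + 18)/12 = 1.
ℓ''(θ) = −12/θ² − 6 < 0, confirming a maximum.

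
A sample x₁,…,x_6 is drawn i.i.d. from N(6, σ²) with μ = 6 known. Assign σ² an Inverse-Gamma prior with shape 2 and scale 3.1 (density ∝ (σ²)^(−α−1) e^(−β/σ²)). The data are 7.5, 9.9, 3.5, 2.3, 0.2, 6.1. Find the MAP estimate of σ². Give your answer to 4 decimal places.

Sum of squared deviations about the known mean: SS = (7.5−6)² + (9.9−6)² + (3.5−6)² + (2.3−6)² + (0.2−6)² + (6.1−6)² = 71.05.
The Normal likelihood contributes (σ²)^(−n/2) exp(−SS/(2σ²)), so the posterior is Inverse-Gamma(α + n/2, β + SS/2) = Inverse-Gamma(5, 38.625).
The mode of Inverse-Gamma(a, b) is b/(a+1) = 38.625/6 ≈ 6.4375.

σ̂²_MAP = 6.4375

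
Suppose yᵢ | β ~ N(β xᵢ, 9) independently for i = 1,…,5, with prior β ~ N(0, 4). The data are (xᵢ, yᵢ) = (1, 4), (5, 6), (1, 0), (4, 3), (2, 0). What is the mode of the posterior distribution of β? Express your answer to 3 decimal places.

log p(β | y) = −Σ(yᵢ − βxᵢ)²/(2·9) − β²/(2·4) + const.
Setting the derivative to zero: Σxᵢ(yᵢ − βxᵢ)/9 − β/4 = 0, so β = Σxᵢyᵢ / (Σxᵢ² + σ²/τ²).
Σxᵢyᵢ = 1·4 + 5·6 + 1·0 + 4·3 + 2·0 = 46; Σxᵢ² = 47; σ²/τ² = 2.25.
β̂_MAP = 46 / (47 + 2.25) = 46/49.25 ≈ 0.934.

β̂_MAP = 0.934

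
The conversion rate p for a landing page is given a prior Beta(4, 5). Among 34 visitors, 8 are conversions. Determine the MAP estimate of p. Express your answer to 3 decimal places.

p̂_MAP = 0.268

Prior: Beta(4, 5).
Data: 8 successes in 34 trials. The binomial likelihood contributes p^8(1−p)^26, so the posterior is Beta(4+8, 5+26) = Beta(12, 31).
For Beta(a, b) with a, b > 1 the mode is (a−1)/(a+b−2) = 11/41 ≈ 0.268.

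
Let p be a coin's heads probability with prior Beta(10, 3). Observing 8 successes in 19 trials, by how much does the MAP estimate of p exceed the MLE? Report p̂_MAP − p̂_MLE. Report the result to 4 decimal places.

MAP − MLE = 0.1456

Posterior is Beta(18, 14); MAP = (18−1)/(32−2) = 17/30 ≈ 0.56667.
MLE ignores the prior: p̂_MLE = k/n = 8/19 ≈ 0.42105.
Difference = 17/30 − 8/19 = 83/570 ≈ 0.1456.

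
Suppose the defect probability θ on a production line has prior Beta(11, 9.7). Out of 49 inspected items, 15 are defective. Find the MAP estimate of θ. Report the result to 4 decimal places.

Prior: Beta(11, 9.7).
Data: 15 successes in 49 trials. The binomial likelihood contributes θ^15(1−θ)^34, so the posterior is Beta(11+15, 9.7+34) = Beta(26, 43.7).
For Beta(a, b) with a, b > 1 the mode is (a−1)/(a+b−2) = 25/67.7 ≈ 0.3693.

θ̂_MAP = 0.3693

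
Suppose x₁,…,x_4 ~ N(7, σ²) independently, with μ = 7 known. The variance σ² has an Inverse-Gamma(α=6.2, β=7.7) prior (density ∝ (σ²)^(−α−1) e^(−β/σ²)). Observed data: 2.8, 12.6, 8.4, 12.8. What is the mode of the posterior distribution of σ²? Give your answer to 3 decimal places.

σ̂²_MAP = 5.435

Sum of squared deviations about the known mean: SS = (2.8−7)² + (12.6−7)² + (8.4−7)² + (12.8−7)² = 84.6.
The Normal likelihood contributes (σ²)^(−n/2) exp(−SS/(2σ²)), so the posterior is Inverse-Gamma(α + n/2, β + SS/2) = Inverse-Gamma(8.2, 50).
The mode of Inverse-Gamma(a, b) is b/(a+1) = 50/9.2 ≈ 5.435.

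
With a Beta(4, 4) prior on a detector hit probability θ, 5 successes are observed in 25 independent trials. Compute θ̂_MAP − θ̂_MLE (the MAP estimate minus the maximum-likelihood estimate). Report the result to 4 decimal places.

MAP − MLE = 0.0581

Posterior is Beta(9, 24); MAP = (9−1)/(33−2) = 8/31 ≈ 0.25806.
MLE ignores the prior: θ̂_MLE = k/n = 5/25 ≈ 0.20000.
Difference = 8/31 − 5/25 = 9/155 ≈ 0.0581.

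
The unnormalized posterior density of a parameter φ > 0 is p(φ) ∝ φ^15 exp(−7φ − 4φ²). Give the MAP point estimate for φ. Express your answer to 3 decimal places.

ℓ'(φ) = 15/φ − 7 − 8φ. Setting this to zero and multiplying by φ: 8φ² + 7φ − 15 = 0.
φ = (−7 + √(7² + 4·8·15)) / (2·8) = (−7 + √529) / 16 = (−7 + 23)/16 = 1.
ℓ''(φ) = −15/φ² − 8 < 0, confirming a maximum.

φ̂_MAP = 1.000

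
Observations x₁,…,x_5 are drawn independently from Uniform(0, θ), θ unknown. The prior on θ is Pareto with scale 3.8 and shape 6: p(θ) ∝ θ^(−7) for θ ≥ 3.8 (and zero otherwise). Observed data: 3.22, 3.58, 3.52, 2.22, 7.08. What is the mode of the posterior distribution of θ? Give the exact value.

θ̂_MAP = 7.08

The Uniform(0, θ) likelihood is θ^(−n) for θ ≥ max(xᵢ), zero otherwise. Here max(xᵢ) = 7.08.
Posterior ∝ θ^(−7) · θ^(−5) = θ^(−12) on θ ≥ max(3.8, 7.08) = 7.08.
This density is strictly decreasing in θ, so the posterior mode lies at the lower boundary of the support.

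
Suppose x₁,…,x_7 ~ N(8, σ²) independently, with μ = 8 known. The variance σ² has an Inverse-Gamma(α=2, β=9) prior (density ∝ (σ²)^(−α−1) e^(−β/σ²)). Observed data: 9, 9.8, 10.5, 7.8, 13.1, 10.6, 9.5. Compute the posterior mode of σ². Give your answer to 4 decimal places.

σ̂²_MAP = 4.8885

Sum of squared deviations about the known mean: SS = (9−8)² + (9.8−8)² + (10.5−8)² + (7.8−8)² + (13.1−8)² + (10.6−8)² + (9.5−8)² = 45.55.
The Normal likelihood contributes (σ²)^(−n/2) exp(−SS/(2σ²)), so the posterior is Inverse-Gamma(α + n/2, β + SS/2) = Inverse-Gamma(5.5, 31.775).
The mode of Inverse-Gamma(a, b) is b/(a+1) = 31.775/6.5 ≈ 4.8885.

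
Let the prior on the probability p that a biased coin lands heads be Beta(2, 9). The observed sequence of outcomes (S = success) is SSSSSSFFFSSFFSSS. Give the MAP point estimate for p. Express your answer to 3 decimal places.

p̂_MAP = 0.480

Prior: Beta(2, 9).
Data: 11 successes in 16 trials (from the sequence). The binomial likelihood contributes p^11(1−p)^5, so the posterior is Beta(2+11, 9+5) = Beta(13, 14).
For Beta(a, b) with a, b > 1 the mode is (a−1)/(a+b−2) = 12/25 ≈ 0.480.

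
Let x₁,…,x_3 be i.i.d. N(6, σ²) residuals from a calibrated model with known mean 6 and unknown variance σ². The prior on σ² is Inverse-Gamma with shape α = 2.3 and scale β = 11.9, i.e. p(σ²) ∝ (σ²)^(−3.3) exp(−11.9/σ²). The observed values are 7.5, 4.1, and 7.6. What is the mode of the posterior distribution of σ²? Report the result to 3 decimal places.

σ̂²_MAP = 3.356

Sum of squared deviations about the known mean: SS = (7.5−6)² + (4.1−6)² + (7.6−6)² = 8.42.
The Normal likelihood contributes (σ²)^(−n/2) exp(−SS/(2σ²)), so the posterior is Inverse-Gamma(α + n/2, β + SS/2) = Inverse-Gamma(3.8, 16.11).
The mode of Inverse-Gamma(a, b) is b/(a+1) = 16.11/4.8 ≈ 3.356.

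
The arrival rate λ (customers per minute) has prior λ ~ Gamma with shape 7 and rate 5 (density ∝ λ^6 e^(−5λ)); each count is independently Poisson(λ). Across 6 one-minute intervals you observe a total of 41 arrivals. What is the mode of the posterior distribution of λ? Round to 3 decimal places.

Σxᵢ = 41, n = 6.
Posterior ∝ λ^6e^(−5λ) · λ^41e^(−6λ) = λ^47e^(−11λ), i.e. Gamma(shape=48, rate=11).
The mode of a Gamma(a, b) with a ≥ 1 (shape–rate) is (a−1)/b = 47/11 ≈ 4.273.

λ̂_MAP = 4.273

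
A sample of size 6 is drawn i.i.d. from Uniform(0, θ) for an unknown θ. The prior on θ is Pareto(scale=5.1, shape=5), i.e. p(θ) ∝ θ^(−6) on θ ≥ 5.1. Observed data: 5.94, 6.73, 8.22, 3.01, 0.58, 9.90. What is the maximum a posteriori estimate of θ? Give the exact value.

The Uniform(0, θ) likelihood is θ^(−n) for θ ≥ max(xᵢ), zero otherwise. Here max(xᵢ) = 9.90.
Posterior ∝ θ^(−6) · θ^(−6) = θ^(−12) on θ ≥ max(5.1, 9.90) = 9.90.
This density is strictly decreasing in θ, so the posterior mode lies at the lower boundary of the support.

θ̂_MAP = 9.90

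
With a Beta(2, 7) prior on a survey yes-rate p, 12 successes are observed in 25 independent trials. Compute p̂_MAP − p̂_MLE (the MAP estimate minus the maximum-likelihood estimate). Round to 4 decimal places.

MAP − MLE = -0.0738

Posterior is Beta(14, 20); MAP = (14−1)/(34−2) = 13/32 ≈ 0.40625.
MLE ignores the prior: p̂_MLE = k/n = 12/25 ≈ 0.48000.
Difference = 13/32 − 12/25 = -59/800 ≈ -0.0738.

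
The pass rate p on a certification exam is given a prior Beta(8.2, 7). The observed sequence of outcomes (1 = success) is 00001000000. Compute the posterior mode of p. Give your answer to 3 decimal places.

Prior: Beta(8.2, 7).
Data: 1 success in 11 trials (from the sequence). The binomial likelihood contributes p(1−p)^10, so the posterior is Beta(8.2+1, 7+10) = Beta(9.2, 17).
For Beta(a, b) with a, b > 1 the mode is (a−1)/(a+b−2) = 8.2/24.2 ≈ 0.339.

p̂_MAP = 0.339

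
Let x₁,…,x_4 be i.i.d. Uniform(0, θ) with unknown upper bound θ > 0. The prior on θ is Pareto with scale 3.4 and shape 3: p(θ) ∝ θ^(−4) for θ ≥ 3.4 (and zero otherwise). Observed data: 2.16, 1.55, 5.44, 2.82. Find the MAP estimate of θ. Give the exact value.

The Uniform(0, θ) likelihood is θ^(−n) for θ ≥ max(xᵢ), zero otherwise. Here max(xᵢ) = 5.44.
Posterior ∝ θ^(−4) · θ^(−4) = θ^(−8) on θ ≥ max(3.4, 5.44) = 5.44.
This density is strictly decreasing in θ, so the posterior mode lies at the lower boundary of the support.

θ̂_MAP = 5.44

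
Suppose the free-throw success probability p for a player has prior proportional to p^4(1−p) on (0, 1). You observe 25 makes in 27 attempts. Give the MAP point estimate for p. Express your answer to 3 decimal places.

p̂_MAP = 0.906

The prior density ∝ p^4(1−p)^1 is the kernel of Beta(5, 2).
Data: 25 successes in 27 trials. The binomial likelihood contributes p^25(1−p)^2, so the posterior is Beta(5+25, 2+2) = Beta(30, 4).
For Beta(a, b) with a, b > 1 the mode is (a−1)/(a+b−2) = 29/32 ≈ 0.906.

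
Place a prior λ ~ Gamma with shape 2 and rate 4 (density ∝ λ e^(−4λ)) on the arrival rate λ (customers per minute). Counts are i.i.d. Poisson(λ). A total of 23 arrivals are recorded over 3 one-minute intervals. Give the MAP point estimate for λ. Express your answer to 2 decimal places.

Σxᵢ = 23, n = 3.
Posterior ∝ λe^(−4λ) · λ^23e^(−3λ) = λ^24e^(−7λ), i.e. Gamma(shape=25, rate=7).
The mode of a Gamma(a, b) with a ≥ 1 (shape–rate) is (a−1)/b = 24/7 ≈ 3.43.

λ̂_MAP = 3.43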